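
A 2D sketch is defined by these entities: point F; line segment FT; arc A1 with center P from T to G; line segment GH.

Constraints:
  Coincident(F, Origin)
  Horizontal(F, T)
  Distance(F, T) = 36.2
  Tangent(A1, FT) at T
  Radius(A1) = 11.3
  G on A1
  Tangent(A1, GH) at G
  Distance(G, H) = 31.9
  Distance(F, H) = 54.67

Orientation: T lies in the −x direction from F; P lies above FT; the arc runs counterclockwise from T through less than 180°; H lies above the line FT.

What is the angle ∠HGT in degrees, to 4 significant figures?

129.4°

Checks: F.y = 0.00, T.y = 0.00 ✓; |PG| = 11.30 ✓; ∠(PG, GH) = 90.00° ✓; |GH| = 31.90 ✓; |FH| = 54.67 ✓.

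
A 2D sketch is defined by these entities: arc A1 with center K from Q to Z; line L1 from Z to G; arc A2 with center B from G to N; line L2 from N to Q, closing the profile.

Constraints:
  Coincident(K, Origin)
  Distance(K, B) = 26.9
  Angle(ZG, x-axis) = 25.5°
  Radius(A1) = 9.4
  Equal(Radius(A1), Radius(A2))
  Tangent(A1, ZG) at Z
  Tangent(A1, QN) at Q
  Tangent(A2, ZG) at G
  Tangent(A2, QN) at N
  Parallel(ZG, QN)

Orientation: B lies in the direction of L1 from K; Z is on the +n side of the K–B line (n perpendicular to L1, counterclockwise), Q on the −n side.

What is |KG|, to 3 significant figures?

28.5

Tangency of A1 to both parallel lines with radius 9.4 puts Z and Q at K ± 9.4·n: Z = (-4.05, 8.48), Q = (4.05, -8.48). Equal radii place G and N the same way about B: G = B + 9.4·n = (20.2, 20.1), N = B − 9.4·n = (28.3, 3.10). Then |KG| = |G − K| = 28.5.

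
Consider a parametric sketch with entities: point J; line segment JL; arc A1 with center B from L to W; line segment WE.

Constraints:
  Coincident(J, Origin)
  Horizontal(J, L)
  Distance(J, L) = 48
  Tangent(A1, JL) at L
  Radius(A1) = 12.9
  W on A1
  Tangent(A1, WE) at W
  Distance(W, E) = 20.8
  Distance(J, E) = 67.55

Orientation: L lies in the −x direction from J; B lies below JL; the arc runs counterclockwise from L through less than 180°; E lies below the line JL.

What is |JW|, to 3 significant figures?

62.5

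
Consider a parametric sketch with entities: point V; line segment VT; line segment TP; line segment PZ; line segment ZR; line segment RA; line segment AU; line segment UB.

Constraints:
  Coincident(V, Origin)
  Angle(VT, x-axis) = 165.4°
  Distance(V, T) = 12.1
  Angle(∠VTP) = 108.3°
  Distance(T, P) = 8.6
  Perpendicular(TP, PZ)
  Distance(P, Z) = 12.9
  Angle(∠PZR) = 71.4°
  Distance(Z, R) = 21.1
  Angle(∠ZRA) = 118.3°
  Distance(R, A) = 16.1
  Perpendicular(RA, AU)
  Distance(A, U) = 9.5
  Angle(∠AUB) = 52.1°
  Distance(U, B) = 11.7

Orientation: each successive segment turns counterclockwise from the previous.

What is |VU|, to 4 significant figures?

22.81

∠ZRA = 118.3° gives RA at 137.4° from the x-axis; with |RA| = 16.1, A = (-12.19, 20.17). RA is perpendicular to AU, so AU runs at -132.6°; with |AU| = 9.5, U = (-18.62, 13.17). Then |VU| = |U − V| = 22.81.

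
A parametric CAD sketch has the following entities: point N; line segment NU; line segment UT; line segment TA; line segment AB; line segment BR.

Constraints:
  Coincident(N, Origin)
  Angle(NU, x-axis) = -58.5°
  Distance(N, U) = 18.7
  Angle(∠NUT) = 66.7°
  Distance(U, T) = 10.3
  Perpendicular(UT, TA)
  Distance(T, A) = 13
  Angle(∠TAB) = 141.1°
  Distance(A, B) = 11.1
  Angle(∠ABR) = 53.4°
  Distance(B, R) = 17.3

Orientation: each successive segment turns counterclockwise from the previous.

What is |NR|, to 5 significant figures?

14.882

N is at the origin; NU runs at -58.5° with length 18.7, so U = (9.7707, -15.944). ∠NUT = 66.7° gives UT at 54.800° from the x-axis; with |UT| = 10.3, T = (15.708, -7.5278). UT is perpendicular to TA, so TA runs at 144.80°; with |TA| = 13.0, A = (5.0851, -0.034159). ∠TAB = 141.1° gives AB at -176.30° from the x-axis; with |AB| = 11.1, B = (-5.9918, -0.75047). ∠ABR = 53.4° gives BR at -49.700° from the x-axis; with |BR| = 17.3, R = (5.1977, -13.945). Then |NR| = |R − N| = 14.882.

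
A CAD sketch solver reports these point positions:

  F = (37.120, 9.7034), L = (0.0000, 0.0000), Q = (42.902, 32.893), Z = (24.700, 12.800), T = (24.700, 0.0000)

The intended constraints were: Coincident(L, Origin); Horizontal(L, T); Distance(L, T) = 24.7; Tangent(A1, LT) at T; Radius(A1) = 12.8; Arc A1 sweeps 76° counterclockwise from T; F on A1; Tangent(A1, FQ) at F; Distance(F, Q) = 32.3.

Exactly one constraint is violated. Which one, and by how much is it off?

Distance(F, Q) = 32.3 — off by 8.40.

L = (0.00, 0.00) ✓; L.y = 0.00, T.y = 0.00 ✓; |LT| = 24.70 ✓; ∠(ZT, TL) = 90.00° ✓; |ZT| = 12.80 ✓; bearing(Z→F) − bearing(Z→T) = 76.00° ✓; |ZF| = 12.80 ✓; ∠(ZF, FQ) = 90.00° ✓; |FQ| = 23.90 ✗.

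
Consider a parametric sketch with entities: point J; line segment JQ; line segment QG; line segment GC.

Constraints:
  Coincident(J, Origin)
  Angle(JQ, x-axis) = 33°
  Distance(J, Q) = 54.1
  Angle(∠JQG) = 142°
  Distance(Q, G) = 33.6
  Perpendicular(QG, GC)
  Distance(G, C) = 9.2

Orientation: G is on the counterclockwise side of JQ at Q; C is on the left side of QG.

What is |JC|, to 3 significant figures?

80.0

J is at the origin; JQ runs at 33.0° with length 54.1, so Q = 54.1·(cos 33.0°, sin 33.0°) = (45.4, 29.5). ∠JQG = 142.0°, so QG runs at 33.0° + (180° − 142.0°) = 71.0° from the x-axis; with |QG| = 33.6, G = Q + 33.6·(cos 71.0°, sin 71.0°) = (56.3, 61.2). QG is perpendicular to GC; with |GC| = 9.2 on the left of QG, C = G + 9.2·(-0.946, 0.326) = (47.6, 64.2). Then |JC| = |C − J| = 80.0.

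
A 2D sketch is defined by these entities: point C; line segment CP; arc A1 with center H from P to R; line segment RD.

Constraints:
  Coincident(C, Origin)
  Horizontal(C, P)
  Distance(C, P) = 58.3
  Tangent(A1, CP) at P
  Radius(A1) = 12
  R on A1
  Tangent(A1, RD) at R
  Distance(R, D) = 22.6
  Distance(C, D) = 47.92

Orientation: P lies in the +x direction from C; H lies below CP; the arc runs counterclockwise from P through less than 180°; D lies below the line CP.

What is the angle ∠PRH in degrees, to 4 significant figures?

56.14°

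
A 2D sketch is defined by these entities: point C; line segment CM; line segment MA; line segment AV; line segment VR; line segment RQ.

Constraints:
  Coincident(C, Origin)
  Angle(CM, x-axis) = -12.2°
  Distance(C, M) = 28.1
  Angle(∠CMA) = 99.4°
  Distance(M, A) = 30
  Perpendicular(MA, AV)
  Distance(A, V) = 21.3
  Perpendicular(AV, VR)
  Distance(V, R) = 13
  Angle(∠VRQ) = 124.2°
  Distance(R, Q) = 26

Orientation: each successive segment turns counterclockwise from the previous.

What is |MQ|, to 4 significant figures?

2.395

C is at the origin; CM runs at -12.2° with length 28.1, so M = (27.47, -5.938). ∠CMA = 99.4° gives MA at 68.40° from the x-axis; with |MA| = 30.0, A = (38.51, 21.96). MA ⟂ AV, so AV runs at 158.4°; with |AV| = 21.3, V = (18.70, 29.80). AV ⟂ VR, so VR runs at -111.6°; with |VR| = 13.0, R = (13.92, 17.71). ∠VRQ = 124.2° gives RQ at -55.80° from the x-axis; with |RQ| = 26.0, Q = (28.53, -3.795). Then |MQ| = |Q − M| = 2.395.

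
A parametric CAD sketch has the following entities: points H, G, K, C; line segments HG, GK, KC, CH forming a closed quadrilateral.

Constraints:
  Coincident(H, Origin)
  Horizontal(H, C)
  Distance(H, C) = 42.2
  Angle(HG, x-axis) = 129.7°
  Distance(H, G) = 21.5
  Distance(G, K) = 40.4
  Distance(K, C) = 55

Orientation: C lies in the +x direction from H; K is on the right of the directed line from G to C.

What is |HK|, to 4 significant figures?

24.58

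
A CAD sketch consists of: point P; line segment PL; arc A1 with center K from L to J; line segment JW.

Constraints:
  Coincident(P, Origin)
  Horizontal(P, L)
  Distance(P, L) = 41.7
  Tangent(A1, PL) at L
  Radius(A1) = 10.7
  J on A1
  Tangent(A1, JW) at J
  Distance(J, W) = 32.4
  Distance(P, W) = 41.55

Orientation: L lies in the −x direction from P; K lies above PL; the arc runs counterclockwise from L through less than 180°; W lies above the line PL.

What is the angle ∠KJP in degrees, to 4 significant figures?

169.6°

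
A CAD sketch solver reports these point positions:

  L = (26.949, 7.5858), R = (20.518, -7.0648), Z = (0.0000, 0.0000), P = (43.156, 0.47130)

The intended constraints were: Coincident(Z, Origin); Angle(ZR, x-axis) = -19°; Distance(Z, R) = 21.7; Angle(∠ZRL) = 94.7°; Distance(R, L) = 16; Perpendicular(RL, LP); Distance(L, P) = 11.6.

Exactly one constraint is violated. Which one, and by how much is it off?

Distance(L, P) = 11.6 — off by 6.10.

Z = (0.00, 0.00) ✓; ZR at -19.00° ✓; |ZR| = 21.70 ✓; ∠ZRL = 94.70° ✓; |RL| = 16.00 ✓; ∠(RL, LP) = 90.00° ✓; |LP| = 17.70 ✗.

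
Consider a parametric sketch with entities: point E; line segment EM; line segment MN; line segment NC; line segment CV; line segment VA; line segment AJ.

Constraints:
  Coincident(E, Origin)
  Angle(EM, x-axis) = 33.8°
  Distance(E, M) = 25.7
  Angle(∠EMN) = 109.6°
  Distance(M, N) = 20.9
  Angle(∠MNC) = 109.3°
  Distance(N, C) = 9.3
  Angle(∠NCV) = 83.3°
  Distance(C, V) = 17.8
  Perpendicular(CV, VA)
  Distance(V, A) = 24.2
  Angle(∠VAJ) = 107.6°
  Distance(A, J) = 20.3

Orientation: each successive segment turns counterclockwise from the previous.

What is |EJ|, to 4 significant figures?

53.06

E is at the origin; EM runs at 33.8° with length 25.7, so M = (21.36, 14.30). ∠EMN = 109.6° gives MN at 104.2° from the x-axis; with |MN| = 20.9, N = (16.23, 34.56). ∠MNC = 109.3° gives NC at 174.9° from the x-axis; with |NC| = 9.3, C = (6.966, 35.38). ∠NCV = 83.3° gives CV at -88.40° from the x-axis; with |CV| = 17.8, V = (7.463, 17.59). The perpendicularity gives VA at right angles to CV, so VA runs at 1.600°; with |VA| = 24.2, A = (31.65, 18.27). ∠VAJ = 107.6° gives AJ at 74.00° from the x-axis; with |AJ| = 20.3, J = (37.25, 37.78). Then |EJ| = |J − E| = 53.06.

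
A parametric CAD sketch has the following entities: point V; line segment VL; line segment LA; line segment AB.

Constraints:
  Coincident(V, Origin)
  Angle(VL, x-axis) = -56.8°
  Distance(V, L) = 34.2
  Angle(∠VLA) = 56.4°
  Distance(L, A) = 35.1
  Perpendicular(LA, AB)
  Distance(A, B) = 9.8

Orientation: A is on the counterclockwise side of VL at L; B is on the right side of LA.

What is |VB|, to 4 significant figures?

41.56

V is at the origin; VL runs at -56.8° with length 34.2, so L = 34.2·(cos -56.8°, sin -56.8°) = (18.73, -28.62). ∠VLA = 56.4°, so LA runs at -56.8° + (180° − 56.4°) = 66.80° from the x-axis; with |LA| = 35.1, A = L + 35.1·(cos 66.80°, sin 66.80°) = (32.55, 3.644). The perpendicularity gives AB at right angles to LA; with |AB| = 9.8 on the right of LA, B = A + 9.8·(0.9191, -0.3939) = (41.56, -0.2163). Then |VB| = |B − V| = 41.56.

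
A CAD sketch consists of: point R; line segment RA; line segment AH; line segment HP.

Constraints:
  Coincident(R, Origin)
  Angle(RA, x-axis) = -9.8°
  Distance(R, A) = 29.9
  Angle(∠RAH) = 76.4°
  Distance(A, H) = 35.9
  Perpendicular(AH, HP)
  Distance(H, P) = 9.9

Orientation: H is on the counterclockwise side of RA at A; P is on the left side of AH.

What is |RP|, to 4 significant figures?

34.65

R is at the origin; RA runs at -9.8° with length 29.9, so A = 29.9·(cos -9.8°, sin -9.8°) = (29.46, -5.089). ∠RAH = 76.4°, so AH runs at -9.8° + (180° − 76.4°) = 93.80° from the x-axis; with |AH| = 35.9, H = A + 35.9·(cos 93.80°, sin 93.80°) = (27.08, 30.73). AH ⟂ HP; with |HP| = 9.9 on the left of AH, P = H + 9.9·(-0.9978, -0.06627) = (17.21, 30.08). Then |RP| = |P − R| = 34.65.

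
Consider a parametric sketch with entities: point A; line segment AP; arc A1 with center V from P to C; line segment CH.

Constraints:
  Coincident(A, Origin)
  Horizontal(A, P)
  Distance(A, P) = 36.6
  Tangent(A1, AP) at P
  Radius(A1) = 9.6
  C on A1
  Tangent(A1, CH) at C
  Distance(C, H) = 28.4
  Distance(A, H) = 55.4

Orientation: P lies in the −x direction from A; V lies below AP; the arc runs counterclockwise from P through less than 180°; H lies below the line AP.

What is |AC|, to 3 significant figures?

47.4

Checks: A = (0.00, 0.00) ✓; A.y = 0.00, P.y = 0.00 ✓; |VC| = 9.600 ✓; ∠(VC, CH) = 90.00° ✓; |CH| = 28.40 ✓; |AH| = 55.40 ✓.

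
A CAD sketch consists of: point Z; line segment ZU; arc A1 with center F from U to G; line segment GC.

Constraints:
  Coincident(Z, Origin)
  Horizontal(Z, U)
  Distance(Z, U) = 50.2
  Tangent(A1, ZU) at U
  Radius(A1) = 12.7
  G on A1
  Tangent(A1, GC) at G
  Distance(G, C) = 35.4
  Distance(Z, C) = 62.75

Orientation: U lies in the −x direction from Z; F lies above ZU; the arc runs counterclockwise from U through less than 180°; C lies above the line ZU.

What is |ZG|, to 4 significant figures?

39.84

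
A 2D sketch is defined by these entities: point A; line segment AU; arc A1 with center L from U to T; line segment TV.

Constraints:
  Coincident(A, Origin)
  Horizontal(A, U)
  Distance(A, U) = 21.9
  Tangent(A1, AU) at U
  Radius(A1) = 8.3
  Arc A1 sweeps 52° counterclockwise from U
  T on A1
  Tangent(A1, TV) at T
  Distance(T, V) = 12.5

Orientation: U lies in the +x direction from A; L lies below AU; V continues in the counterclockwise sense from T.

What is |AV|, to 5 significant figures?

15.125

A is at the origin; A and U share the same y with |AU| = 21.9 and U on the +x side, so U = (21.900, 0.0000). Tangency of A1 to AU means the radius LU is perpendicular to AU, so L = U + (0, -8.3) = (21.900, -8.3000). On A1, U sits at bearing 90° from L; a 52° counterclockwise sweep puts T at bearing 142°, so T = L + 8.3·(cos 142°, sin 142°) = (15.360, -3.1900). Tangency of A1 to TV means the radius LT is perpendicular to TV, so TV runs along (−sin 142°, cos 142°); with |TV| = 12.5, V = (7.6637, -13.040). Then |AV| = |V − A| = 15.125.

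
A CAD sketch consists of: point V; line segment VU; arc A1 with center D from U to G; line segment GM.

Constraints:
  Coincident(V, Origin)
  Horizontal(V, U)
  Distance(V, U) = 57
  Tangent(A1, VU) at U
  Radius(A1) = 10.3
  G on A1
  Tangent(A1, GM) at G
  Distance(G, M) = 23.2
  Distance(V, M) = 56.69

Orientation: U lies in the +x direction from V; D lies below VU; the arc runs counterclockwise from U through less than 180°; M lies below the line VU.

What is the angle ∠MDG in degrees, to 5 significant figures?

66.060°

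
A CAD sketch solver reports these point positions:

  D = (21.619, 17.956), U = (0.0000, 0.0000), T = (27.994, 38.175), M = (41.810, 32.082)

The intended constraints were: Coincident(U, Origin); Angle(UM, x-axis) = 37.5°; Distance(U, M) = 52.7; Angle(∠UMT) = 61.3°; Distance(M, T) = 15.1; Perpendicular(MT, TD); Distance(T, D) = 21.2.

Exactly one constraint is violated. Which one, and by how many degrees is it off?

Perpendicular(MT, TD) — off by 6.30°.

U = (0.00, 0.00) ✓; UM at 37.50° ✓; |UM| = 52.70 ✓; ∠UMT = 61.30° ✓; |MT| = 15.10 ✓; ∠(MT, TD) = 96.30° ✗; |TD| = 21.20 ✓.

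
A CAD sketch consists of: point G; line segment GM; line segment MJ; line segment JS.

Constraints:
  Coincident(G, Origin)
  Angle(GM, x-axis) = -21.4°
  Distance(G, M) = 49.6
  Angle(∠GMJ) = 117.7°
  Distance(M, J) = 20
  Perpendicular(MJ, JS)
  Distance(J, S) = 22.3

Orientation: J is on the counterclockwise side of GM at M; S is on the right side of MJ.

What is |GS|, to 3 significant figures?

79.0

G is at the origin; GM runs at -21.4° with length 49.6, so M = 49.6·(cos -21.4°, sin -21.4°) = (46.2, -18.1). ∠GMJ = 117.7°, so MJ runs at -21.4° + (180° − 117.7°) = 40.9° from the x-axis; with |MJ| = 20.0, J = M + 20.0·(cos 40.9°, sin 40.9°) = (61.3, -5.00). The perpendicularity gives JS at right angles to MJ; with |JS| = 22.3 on the right of MJ, S = J + 22.3·(0.655, -0.756) = (75.9, -21.9). Then |GS| = |S − G| = 79.0.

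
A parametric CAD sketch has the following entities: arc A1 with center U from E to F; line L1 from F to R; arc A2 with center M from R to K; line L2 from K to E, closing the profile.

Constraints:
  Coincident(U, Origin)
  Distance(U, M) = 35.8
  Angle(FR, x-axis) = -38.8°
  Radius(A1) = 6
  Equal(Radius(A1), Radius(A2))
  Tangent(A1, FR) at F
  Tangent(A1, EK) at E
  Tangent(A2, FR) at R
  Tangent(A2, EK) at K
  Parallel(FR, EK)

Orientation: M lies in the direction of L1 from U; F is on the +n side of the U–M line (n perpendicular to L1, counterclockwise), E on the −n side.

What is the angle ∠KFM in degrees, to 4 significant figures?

9.017°

Tangency of A1 to both parallel lines with radius 6.0 puts F and E at U ± 6.0·n: F = (3.760, 4.676), E = (-3.760, -4.676). Equal radii place R and K the same way about M: R = M + 6.0·n = (31.66, -17.76), K = M − 6.0·n = (24.14, -27.11). Then cos ∠KFM = FK·FM / (|FK||FM|), giving 9.017°.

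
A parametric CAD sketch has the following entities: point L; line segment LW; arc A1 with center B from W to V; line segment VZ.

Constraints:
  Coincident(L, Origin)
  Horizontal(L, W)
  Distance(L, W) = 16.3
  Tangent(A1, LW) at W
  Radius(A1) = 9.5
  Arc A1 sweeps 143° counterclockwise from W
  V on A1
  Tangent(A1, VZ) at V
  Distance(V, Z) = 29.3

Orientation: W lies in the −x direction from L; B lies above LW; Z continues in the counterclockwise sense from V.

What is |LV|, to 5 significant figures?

20.099

L is at the origin; L and W share the same y with |LW| = 16.3 and W on the −x side, so W = (-16.300, 0.0000). Since A1 is tangent to LW there, BW ⟂ LW, so B = W + (0, 9.5) = (-16.300, 9.5000). On A1, W sits at bearing -90° from B; a 143° counterclockwise sweep puts V at bearing 53°, so V = B + 9.5·(cos 53°, sin 53°) = (-10.583, 17.087). Then |LV| = |V − L| = 20.099.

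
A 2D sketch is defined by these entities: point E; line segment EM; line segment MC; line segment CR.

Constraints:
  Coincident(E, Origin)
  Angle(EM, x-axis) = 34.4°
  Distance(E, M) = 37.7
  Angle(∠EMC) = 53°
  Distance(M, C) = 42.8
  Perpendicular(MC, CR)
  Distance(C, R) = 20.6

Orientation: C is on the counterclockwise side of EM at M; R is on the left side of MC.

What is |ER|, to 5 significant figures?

22.246

E is at the origin; EM runs at 34.4° with length 37.7, so M = 37.7·(cos 34.4°, sin 34.4°) = (31.107, 21.299). ∠EMC = 53.0°, so MC runs at 34.4° + (180° − 53.0°) = 161.40° from the x-axis; with |MC| = 42.8, C = M + 42.8·(cos 161.40°, sin 161.40°) = (-9.4577, 34.951). MC is perpendicular to CR; with |CR| = 20.6 on the left of MC, R = C + 20.6·(-0.31896, -0.94777) = (-16.028, 15.427). Then |ER| = |R − E| = 22.246.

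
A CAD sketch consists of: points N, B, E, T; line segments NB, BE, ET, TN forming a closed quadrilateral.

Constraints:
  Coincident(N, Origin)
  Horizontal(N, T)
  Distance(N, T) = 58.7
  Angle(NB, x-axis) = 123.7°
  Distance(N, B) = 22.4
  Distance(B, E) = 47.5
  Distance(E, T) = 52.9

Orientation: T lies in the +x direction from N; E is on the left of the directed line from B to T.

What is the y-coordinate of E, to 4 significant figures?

43.23

Checks: |BE| = 47.50 ✓; |ET| = 52.90 ✓.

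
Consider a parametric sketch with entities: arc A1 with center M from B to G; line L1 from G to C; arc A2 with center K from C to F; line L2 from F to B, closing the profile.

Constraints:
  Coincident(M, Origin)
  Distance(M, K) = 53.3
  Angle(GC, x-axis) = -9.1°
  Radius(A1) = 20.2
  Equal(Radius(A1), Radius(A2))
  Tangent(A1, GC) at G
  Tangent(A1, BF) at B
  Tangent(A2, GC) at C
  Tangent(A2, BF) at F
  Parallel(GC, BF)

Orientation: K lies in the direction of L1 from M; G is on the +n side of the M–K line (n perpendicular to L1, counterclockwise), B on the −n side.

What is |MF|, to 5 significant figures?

56.999

Tangency of A1 to both parallel lines with radius 20.2 puts G and B at M ± 20.2·n: G = (3.1948, 19.946), B = (-3.1948, -19.946). Equal radii place C and F the same way about K: C = K + 20.2·n = (55.824, 11.516), F = K − 20.2·n = (49.434, -28.376). Then |MF| = |F − M| = 56.999.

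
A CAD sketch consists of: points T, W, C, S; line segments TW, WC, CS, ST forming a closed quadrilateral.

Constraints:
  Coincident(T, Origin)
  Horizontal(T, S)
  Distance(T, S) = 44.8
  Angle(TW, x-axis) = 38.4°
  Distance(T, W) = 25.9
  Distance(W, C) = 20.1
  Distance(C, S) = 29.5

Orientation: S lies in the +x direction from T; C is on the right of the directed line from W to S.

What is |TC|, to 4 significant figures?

15.88

Checks: T = (0.00, 0.00) ✓; |WC| = 20.10 ✓; |CS| = 29.50 ✓.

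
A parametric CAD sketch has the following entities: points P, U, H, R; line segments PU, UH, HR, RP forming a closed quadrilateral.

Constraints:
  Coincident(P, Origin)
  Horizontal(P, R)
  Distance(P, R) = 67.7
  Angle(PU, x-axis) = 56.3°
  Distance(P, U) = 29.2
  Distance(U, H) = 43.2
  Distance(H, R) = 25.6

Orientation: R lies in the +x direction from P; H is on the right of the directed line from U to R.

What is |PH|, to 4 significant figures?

44.65

Checks: P.y = 0.00, R.y = 0.00 ✓; |UH| = 43.20 ✓; |HR| = 25.60 ✓.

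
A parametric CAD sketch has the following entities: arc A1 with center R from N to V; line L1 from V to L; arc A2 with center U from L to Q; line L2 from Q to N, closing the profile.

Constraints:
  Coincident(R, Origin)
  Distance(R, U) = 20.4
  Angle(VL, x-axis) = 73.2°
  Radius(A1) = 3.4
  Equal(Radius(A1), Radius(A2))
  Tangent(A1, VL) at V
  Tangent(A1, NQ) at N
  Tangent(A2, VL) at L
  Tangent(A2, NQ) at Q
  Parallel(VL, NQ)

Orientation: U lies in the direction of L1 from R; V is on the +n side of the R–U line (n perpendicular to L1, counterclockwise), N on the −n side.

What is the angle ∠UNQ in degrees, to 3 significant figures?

9.46°

Tangency of A1 to both parallel lines with radius 3.4 puts V and N at R ± 3.4·n: V = (-3.25, 0.983), N = (3.25, -0.983). Equal radii place L and Q the same way about U: L = U + 3.4·n = (2.64, 20.5), Q = U − 3.4·n = (9.15, 18.5). Then cos ∠UNQ = NU·NQ / (|NU||NQ|), giving 9.46°.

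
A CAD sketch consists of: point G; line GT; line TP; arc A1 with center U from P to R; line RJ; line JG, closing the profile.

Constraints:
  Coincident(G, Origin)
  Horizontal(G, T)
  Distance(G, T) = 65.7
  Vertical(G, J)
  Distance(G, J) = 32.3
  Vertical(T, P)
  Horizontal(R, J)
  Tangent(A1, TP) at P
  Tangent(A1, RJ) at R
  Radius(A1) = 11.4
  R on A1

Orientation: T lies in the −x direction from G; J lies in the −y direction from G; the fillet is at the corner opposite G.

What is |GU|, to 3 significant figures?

58.2

G and J share the same x with |GJ| = 32.3 and J on the −y side, so J = (0.00, -32.3). The virtual corner opposite G is at (-65.7, -32.3). Since A1 is tangent to TP there, UP ⟂ TP and tangency of A1 to RJ means the radius UR is perpendicular to RJ, with radius 11.4, so the center U sits 11.4 in from both sides at U = (-54.3, -20.9). Then |GU| = |U − G| = 58.2.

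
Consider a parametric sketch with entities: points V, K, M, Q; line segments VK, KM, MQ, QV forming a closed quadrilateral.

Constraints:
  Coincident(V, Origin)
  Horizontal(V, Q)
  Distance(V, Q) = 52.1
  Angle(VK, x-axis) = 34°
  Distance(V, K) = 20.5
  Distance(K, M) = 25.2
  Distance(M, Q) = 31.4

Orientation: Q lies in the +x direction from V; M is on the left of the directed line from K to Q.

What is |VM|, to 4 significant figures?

45.66

V is at the origin; VQ is horizontal with |VQ| = 52.1 and Q in +x, so Q = (52.1, 0). VK runs at 34.0° with |VK| = 20.5, so K = (17.00, 11.46). M is determined by |KM| = 25.2 and |MQ| = 31.4 together: it lies at the intersection of circle(K, 25.2) and circle(Q, 31.4). With |KQ| = 36.93, the foot of the radical line on KQ is 13.71 from K and the perpendicular offset is √(25.2² − 13.71²) = 21.14. Taking the left-of-KQ solution: M = (36.59, 27.30).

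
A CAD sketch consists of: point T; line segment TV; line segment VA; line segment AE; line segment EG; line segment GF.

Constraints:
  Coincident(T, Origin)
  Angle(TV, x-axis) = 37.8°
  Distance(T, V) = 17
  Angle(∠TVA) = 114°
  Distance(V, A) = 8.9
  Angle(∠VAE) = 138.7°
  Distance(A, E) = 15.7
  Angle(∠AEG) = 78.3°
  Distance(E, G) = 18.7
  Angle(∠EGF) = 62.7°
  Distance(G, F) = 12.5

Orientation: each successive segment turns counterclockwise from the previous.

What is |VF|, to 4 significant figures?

9.987

T is at the origin; TV runs at 37.8° with length 17.0, so V = (13.43, 10.42). ∠TVA = 114.0° gives VA at 103.8° from the x-axis; with |VA| = 8.9, A = (11.31, 19.06). ∠VAE = 138.7° gives AE at 145.1° from the x-axis; with |AE| = 15.7, E = (-1.567, 28.05). ∠AEG = 78.3° gives EG at -113.2° from the x-axis; with |EG| = 18.7, G = (-8.933, 10.86). ∠EGF = 62.7° gives GF at 4.100° from the x-axis; with |GF| = 12.5, F = (3.535, 11.75). Then |VF| = |F − V| = 9.987.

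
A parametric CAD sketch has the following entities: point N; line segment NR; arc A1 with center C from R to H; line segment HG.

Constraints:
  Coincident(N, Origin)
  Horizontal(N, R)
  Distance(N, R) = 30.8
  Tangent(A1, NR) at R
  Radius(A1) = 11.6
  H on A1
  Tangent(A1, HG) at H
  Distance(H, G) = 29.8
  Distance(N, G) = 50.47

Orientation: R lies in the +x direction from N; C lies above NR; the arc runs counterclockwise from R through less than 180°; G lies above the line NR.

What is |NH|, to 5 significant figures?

44.402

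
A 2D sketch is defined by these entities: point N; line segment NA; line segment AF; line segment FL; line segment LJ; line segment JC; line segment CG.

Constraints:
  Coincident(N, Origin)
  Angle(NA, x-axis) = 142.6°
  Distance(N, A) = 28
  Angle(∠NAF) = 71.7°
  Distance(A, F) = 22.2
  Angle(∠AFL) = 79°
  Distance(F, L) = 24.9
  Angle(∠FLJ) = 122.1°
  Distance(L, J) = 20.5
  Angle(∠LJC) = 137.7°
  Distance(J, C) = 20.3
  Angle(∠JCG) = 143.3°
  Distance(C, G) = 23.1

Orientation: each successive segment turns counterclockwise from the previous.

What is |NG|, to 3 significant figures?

47.0

∠LJC = 137.7° gives JC at 92.1° from the x-axis; with |JC| = 20.3, C = (7.63, 28.5). ∠JCG = 143.3° gives CG at 129° from the x-axis; with |CG| = 23.1, G = (-6.84, 46.5). Then |NG| = |G − N| = 47.0.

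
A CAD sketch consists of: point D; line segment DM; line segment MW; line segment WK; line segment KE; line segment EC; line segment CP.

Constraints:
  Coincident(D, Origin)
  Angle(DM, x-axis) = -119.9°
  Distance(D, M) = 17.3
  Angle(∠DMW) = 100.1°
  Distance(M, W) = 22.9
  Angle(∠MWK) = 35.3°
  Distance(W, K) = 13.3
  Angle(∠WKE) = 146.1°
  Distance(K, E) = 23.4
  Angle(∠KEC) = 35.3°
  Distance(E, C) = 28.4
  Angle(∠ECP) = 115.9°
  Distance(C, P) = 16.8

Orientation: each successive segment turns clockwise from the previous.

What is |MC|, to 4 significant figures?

14.37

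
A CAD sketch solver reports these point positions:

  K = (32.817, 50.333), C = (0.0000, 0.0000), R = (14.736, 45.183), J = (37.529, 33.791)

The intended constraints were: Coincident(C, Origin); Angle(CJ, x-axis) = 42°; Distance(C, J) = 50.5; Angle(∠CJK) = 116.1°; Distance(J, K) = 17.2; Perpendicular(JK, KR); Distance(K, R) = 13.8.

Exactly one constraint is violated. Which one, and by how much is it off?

Distance(K, R) = 13.8 — off by 5.00.

C = (0.00, 0.00) ✓; CJ at 42.00° ✓; |CJ| = 50.50 ✓; ∠CJK = 116.1° ✓; |JK| = 17.20 ✓; ∠(JK, KR) = 90.00° ✓; |KR| = 18.80 ✗.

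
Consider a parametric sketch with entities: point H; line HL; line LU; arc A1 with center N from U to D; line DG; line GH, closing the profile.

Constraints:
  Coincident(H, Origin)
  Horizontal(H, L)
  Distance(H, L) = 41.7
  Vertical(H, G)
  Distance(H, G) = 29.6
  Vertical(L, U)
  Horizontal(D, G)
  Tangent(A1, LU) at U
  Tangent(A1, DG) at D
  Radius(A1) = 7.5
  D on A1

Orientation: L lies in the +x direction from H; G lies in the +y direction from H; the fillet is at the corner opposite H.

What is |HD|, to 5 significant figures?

45.231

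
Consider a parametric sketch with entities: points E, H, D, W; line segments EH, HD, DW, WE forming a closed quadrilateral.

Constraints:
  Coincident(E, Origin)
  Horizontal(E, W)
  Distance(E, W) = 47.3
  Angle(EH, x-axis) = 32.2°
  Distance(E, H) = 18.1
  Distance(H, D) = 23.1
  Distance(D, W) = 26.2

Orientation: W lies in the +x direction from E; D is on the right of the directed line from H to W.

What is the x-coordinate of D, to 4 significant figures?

23.91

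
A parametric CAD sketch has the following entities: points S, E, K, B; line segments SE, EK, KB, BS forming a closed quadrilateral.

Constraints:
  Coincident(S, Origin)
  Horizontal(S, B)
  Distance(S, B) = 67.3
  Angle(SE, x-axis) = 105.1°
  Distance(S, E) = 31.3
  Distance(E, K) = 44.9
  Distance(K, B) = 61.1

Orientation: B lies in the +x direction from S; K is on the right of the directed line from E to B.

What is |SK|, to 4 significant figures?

14.01

Checks: |EK| = 44.90 ✓; |KB| = 61.10 ✓.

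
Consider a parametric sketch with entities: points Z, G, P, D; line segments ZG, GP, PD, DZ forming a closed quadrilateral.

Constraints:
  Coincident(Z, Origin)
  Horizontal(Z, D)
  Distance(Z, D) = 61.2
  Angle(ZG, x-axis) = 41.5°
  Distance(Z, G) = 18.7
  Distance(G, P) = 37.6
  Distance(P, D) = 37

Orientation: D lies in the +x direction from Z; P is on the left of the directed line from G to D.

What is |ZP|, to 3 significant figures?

56.2

Checks: |GP| = 37.60 ✓; |PD| = 37.00 ✓.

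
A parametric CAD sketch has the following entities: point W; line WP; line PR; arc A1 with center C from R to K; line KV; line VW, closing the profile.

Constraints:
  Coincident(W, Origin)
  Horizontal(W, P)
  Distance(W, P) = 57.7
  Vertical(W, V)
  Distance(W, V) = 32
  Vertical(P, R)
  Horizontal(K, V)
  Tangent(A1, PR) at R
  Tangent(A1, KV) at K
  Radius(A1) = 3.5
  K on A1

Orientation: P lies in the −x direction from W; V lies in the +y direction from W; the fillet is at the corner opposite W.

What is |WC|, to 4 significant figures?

61.24

W is at the origin; W and P share the same y with |WP| = 57.7 and P on the −x side, so P = (-57.70, 0.000). W and V share the same x with |WV| = 32.0 and V on the +y side, so V = (0.000, 32.00). The virtual corner opposite W is at (-57.70, 32.00). Since A1 is tangent to PR there, CR ⟂ PR and A1 meets KV tangentially, so CK is at right angles to KV, with radius 3.5, so the center C sits 3.5 in from both sides at C = (-54.20, 28.50). Then |WC| = |C − W| = 61.24.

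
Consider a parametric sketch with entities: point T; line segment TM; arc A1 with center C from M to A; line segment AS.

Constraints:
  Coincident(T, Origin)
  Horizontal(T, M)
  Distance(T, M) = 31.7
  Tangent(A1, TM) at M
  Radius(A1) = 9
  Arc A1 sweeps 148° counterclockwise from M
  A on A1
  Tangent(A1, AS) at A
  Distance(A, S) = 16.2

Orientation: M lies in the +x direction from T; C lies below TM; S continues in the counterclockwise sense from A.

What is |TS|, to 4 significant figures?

47.85

T is at the origin; T and M share the same y with |TM| = 31.7 and M on the +x side, so M = (31.70, 0.000). Since A1 is tangent to TM there, CM ⟂ TM, so C = M + (0, -9) = (31.70, -9.000). On A1, M sits at bearing 90° from C; a 148° counterclockwise sweep puts A at bearing 238°, so A = C + 9.0·(cos 238°, sin 238°) = (26.93, -16.63). A1 meets AS tangentially, so CA is at right angles to AS, so AS runs along (−sin 238°, cos 238°); with |AS| = 16.2, S = (40.67, -25.22). Then |TS| = |S − T| = 47.85.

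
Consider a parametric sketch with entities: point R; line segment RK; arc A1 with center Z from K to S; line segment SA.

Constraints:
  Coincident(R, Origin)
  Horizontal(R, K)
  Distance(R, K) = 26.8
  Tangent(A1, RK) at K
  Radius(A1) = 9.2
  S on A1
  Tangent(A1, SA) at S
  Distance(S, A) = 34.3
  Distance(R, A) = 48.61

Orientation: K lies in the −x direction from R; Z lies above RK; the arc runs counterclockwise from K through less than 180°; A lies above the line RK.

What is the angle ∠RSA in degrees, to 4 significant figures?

124.0°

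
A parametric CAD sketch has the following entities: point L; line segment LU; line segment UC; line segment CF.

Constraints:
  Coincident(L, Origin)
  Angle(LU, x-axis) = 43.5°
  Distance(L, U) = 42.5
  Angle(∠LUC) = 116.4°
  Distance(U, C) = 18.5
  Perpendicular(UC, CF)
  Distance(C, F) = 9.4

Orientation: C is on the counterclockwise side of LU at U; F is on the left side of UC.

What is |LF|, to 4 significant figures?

47.12

L is at the origin; LU runs at 43.5° with length 42.5, so U = 42.5·(cos 43.5°, sin 43.5°) = (30.83, 29.26). ∠LUC = 116.4°, so UC runs at 43.5° + (180° − 116.4°) = 107.1° from the x-axis; with |UC| = 18.5, C = U + 18.5·(cos 107.1°, sin 107.1°) = (25.39, 46.94). UC is perpendicular to CF; with |CF| = 9.4 on the left of UC, F = C + 9.4·(-0.9558, -0.2940) = (16.40, 44.17). Then |LF| = |F − L| = 47.12.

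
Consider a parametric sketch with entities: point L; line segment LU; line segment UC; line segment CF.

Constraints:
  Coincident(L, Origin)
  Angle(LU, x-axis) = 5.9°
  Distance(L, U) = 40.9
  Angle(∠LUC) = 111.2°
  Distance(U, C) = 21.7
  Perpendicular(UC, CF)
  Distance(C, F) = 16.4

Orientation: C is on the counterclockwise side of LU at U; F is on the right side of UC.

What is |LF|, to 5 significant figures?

65.615

L is at the origin; LU runs at 5.9° with length 40.9, so U = 40.9·(cos 5.9°, sin 5.9°) = (40.683, 4.2042). ∠LUC = 111.2°, so UC runs at 5.9° + (180° − 111.2°) = 74.700° from the x-axis; with |UC| = 21.7, C = U + 21.7·(cos 74.700°, sin 74.700°) = (46.409, 25.135). UC ⟂ CF; with |CF| = 16.4 on the right of UC, F = C + 16.4·(0.96456, -0.26387) = (62.228, 20.808). Then |LF| = |F − L| = 65.615.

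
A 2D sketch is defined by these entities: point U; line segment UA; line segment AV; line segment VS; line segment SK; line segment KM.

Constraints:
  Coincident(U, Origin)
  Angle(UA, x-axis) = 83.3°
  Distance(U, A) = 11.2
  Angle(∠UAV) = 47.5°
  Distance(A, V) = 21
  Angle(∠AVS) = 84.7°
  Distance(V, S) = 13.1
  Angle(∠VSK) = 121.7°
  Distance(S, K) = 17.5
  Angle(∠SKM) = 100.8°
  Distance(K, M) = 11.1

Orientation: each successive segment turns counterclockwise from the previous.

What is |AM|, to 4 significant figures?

12.26

∠VSK = 121.7° gives SK at 9.400° from the x-axis; with |SK| = 17.5, K = (10.15, -8.174). ∠SKM = 100.8° gives KM at 88.60° from the x-axis; with |KM| = 11.1, M = (10.42, 2.923). Then |AM| = |M − A| = 12.26.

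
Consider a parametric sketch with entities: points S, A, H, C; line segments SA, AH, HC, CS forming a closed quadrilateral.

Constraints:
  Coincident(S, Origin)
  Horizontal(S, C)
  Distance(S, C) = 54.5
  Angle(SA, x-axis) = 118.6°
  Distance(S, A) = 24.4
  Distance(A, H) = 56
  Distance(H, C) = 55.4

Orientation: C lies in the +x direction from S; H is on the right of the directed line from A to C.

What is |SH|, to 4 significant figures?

31.97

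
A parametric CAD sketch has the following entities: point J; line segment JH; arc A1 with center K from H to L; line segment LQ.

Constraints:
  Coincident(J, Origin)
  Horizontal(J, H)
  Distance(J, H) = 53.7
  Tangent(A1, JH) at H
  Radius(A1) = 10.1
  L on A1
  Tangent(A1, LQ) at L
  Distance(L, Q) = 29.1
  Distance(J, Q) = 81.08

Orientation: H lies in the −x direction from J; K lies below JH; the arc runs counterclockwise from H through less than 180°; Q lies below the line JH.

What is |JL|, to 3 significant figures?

63.4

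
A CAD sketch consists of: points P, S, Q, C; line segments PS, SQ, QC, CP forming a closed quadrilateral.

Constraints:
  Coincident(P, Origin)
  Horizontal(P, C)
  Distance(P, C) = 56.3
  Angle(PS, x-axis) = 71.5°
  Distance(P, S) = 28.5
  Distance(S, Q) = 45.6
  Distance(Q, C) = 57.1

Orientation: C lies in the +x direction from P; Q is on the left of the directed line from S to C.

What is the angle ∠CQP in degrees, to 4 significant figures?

50.52°

P is at the origin; PC is horizontal with |PC| = 56.3 and C in +x, so C = (56.3, 0). PS runs at 71.5° with |PS| = 28.5, so S = (9.043, 27.03). Q is determined by |SQ| = 45.6 and |QC| = 57.1 together: it lies at the intersection of circle(S, 45.6) and circle(C, 57.1). With |SC| = 54.44, the foot of the radical line on SC is 16.37 from S and the perpendicular offset is √(45.6² − 16.37²) = 42.56. Taking the left-of-SC solution: Q = (44.38, 55.84).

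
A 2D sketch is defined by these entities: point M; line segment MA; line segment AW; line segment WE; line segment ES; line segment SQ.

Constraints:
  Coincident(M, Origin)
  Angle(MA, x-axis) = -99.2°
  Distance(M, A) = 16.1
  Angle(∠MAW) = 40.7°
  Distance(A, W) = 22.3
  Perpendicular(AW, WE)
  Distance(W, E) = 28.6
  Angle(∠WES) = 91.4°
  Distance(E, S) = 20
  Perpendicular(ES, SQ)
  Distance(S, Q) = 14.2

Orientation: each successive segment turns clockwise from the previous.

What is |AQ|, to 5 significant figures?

15.021

∠WES = 91.4° gives ES at -57.100° from the x-axis; with |ES| = 20.0, S = (21.023, 1.2720). ES is perpendicular to SQ, so SQ runs at -147.10°; with |SQ| = 14.2, Q = (9.1006, -6.4410). Then |AQ| = |Q − A| = 15.021.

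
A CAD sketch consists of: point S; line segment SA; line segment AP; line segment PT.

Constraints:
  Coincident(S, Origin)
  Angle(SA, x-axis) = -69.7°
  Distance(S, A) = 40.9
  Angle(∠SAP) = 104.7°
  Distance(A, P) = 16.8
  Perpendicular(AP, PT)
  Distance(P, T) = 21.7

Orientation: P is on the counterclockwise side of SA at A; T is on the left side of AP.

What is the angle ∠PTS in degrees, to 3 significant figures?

123°

S is at the origin; SA runs at -69.7° with length 40.9, so A = 40.9·(cos -69.7°, sin -69.7°) = (14.2, -38.4). ∠SAP = 104.7°, so AP runs at -69.7° + (180° − 104.7°) = 5.60° from the x-axis; with |AP| = 16.8, P = A + 16.8·(cos 5.60°, sin 5.60°) = (30.9, -36.7). The perpendicularity gives PT at right angles to AP; with |PT| = 21.7 on the left of AP, T = P + 21.7·(-0.0976, 0.995) = (28.8, -15.1). Then cos ∠PTS = TP·TS / (|TP||TS|), giving 123°.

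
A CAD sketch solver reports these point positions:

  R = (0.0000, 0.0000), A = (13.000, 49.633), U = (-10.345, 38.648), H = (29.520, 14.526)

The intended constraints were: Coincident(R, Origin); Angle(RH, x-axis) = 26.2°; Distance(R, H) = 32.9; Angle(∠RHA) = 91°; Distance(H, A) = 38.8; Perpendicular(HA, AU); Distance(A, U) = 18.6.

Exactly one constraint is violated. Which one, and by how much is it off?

Distance(A, U) = 18.6 — off by 7.20.

R = (0.00, 0.00) ✓; RH at 26.20° ✓; |RH| = 32.90 ✓; ∠RHA = 91.00° ✓; |HA| = 38.80 ✓; ∠(HA, AU) = 90.00° ✓; |AU| = 25.80 ✗.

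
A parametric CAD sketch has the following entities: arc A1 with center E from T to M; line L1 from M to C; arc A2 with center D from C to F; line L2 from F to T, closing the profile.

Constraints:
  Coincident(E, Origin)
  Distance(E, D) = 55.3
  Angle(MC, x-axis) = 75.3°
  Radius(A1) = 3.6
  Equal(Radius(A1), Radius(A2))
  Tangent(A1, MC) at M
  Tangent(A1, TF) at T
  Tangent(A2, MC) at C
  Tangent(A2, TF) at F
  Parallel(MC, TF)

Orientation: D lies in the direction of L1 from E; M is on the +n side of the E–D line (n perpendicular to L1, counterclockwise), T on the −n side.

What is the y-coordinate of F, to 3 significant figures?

52.6

The slot axis is L1's direction at 75.3°, so u = (cos 75.3°, sin 75.3°) = (0.254, 0.967) and n = (−sin 75.3°, cos 75.3°) = (-0.967, 0.254). E is at the origin and D lies 55.3 along u from E, so D = 55.3·u = (14.0, 53.5). Tangency of A1 to both parallel lines with radius 3.6 puts M and T at E ± 3.6·n: M = (-3.48, 0.914), T = (3.48, -0.914). Equal radii place C and F the same way about D: C = D + 3.6·n = (10.6, 54.4), F = D − 3.6·n = (17.5, 52.6). So F.y = 52.6.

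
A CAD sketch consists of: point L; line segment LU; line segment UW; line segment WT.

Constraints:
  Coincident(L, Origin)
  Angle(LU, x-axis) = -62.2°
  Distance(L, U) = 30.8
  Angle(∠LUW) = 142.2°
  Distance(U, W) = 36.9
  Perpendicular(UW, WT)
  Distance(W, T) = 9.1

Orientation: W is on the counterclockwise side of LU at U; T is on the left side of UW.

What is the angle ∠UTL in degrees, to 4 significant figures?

22.93°

∠LUW = 142.2°, so UW runs at -62.2° + (180° − 142.2°) = -24.40° from the x-axis; with |UW| = 36.9, W = U + 36.9·(cos -24.40°, sin -24.40°) = (47.97, -42.49). The perpendicularity gives WT at right angles to UW; with |WT| = 9.1 on the left of UW, T = W + 9.1·(0.4131, 0.9107) = (51.73, -34.20). Then cos ∠UTL = TU·TL / (|TU||TL|), giving 22.93°.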